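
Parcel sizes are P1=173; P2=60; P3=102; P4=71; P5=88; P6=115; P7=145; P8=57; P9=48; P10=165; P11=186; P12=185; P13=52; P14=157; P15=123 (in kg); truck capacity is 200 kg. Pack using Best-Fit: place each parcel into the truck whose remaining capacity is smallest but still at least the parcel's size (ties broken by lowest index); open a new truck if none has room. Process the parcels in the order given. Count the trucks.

10 trucks

Put P1 (173 kg) in truck 1; 27 kg remain.
Put P2 (60 kg) in truck 2; 140 kg remain.
Put P3 (102 kg) in truck 2; 38 kg remain.
Put P4 (71 kg) in truck 3; 129 kg remain.
Put P5 (88 kg) in truck 3; 41 kg remain.
Put P6 (115 kg) in truck 4; 85 kg remain.
Put P7 (145 kg) in truck 5; 55 kg remain.
Put P8 (57 kg) in truck 4; 28 kg remain.
Put P9 (48 kg) in truck 5; 7 kg remain.
Put P10 (165 kg) in truck 6; 35 kg remain.
Put P11 (186 kg) in truck 7; 14 kg remain.
Put P12 (185 kg) in truck 8; 15 kg remain.
Put P13 (52 kg) in truck 9; 148 kg remain.
Put P14 (157 kg) in truck 10; 43 kg remain.
Put P15 (123 kg) in truck 9; 25 kg remain.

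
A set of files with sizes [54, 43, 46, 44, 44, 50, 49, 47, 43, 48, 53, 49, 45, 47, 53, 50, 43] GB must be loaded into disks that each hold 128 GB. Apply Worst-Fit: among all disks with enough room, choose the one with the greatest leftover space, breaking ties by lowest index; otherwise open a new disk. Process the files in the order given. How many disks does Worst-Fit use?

Put 54 GB in disk 1; 74 GB remain.
Put 43 GB in disk 1; 31 GB remain.
Put 46 GB in disk 2; 82 GB remain.
Put 44 GB in disk 2; 38 GB remain.
Put 44 GB in disk 3; 84 GB remain.
Put 50 GB in disk 3; 34 GB remain.
Put 49 GB in disk 4; 79 GB remain.
Put 47 GB in disk 4; 32 GB remain.
Put 43 GB in disk 5; 85 GB remain.
Put 48 GB in disk 5; 37 GB remain.
Put 53 GB in disk 6; 75 GB remain.
Put 49 GB in disk 6; 26 GB remain.
Put 45 GB in disk 7; 83 GB remain.
Put 47 GB in disk 7; 36 GB remain.
Put 53 GB in disk 8; 75 GB remain.
Put 50 GB in disk 8; 25 GB remain.
Put 43 GB in disk 9; 85 GB remain.

9 disks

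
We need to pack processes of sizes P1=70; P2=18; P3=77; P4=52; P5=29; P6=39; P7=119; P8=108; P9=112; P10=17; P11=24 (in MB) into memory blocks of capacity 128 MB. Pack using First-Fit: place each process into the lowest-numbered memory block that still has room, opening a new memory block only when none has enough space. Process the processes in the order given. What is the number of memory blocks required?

P1 (70 MB) → memory block 1 (remaining 58 MB)
P2 (18 MB) → memory block 1 (remaining 40 MB)
P3 (77 MB) → memory block 2 (remaining 51 MB)
P4 (52 MB) → memory block 3 (remaining 76 MB)
P5 (29 MB) → memory block 1 (remaining 11 MB)
P6 (39 MB) → memory block 2 (remaining 12 MB)
P7 (119 MB) → memory block 4 (remaining 9 MB)
P8 (108 MB) → memory block 5 (remaining 20 MB)
P9 (112 MB) → memory block 6 (remaining 16 MB)
P10 (17 MB) → memory block 3 (remaining 59 MB)
P11 (24 MB) → memory block 3 (remaining 35 MB)
Final memory blocks: [70,18,29] [77,39] [52,17,24] [119] [108] [112].

6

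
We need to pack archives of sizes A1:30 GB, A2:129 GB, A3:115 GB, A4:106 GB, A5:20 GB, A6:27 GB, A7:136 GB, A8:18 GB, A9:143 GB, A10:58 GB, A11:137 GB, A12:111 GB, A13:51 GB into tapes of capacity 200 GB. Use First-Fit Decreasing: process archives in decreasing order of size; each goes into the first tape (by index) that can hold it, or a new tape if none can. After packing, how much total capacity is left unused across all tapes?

319

Sorted descending: 143, 137, 136, 129, 115, 111, 106, 58, 51, 30, 27, 20, 18.
tape 1: place 143 GB, 57 GB left
tape 2: place 137 GB, 63 GB left
tape 3: place 136 GB, 64 GB left
tape 4: place 129 GB, 71 GB left
tape 5: place 115 GB, 85 GB left
tape 6: place 111 GB, 89 GB left
tape 7: place 106 GB, 94 GB left
tape 2: place 58 GB, 5 GB left
tape 1: place 51 GB, 6 GB left
tape 3: place 30 GB, 34 GB left
tape 3: place 27 GB, 7 GB left
tape 4: place 20 GB, 51 GB left
tape 4: place 18 GB, 33 GB left
7 tapes × 200 GB = 1400 GB; used 1081 GB; unused 319 GB.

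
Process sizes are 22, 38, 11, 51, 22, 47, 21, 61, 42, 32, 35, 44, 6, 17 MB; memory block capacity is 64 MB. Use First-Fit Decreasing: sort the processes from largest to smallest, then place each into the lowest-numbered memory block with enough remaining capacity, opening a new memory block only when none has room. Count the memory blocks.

8

Sorted descending: 61, 51, 47, 44, 42, 38, 35, 32, 22, 22, 21, 17, 11, 6.
Put 61 MB in memory block 1; 3 MB remain.
Put 51 MB in memory block 2; 13 MB remain.
Put 47 MB in memory block 3; 17 MB remain.
Put 44 MB in memory block 4; 20 MB remain.
Put 42 MB in memory block 5; 22 MB remain.
Put 38 MB in memory block 6; 26 MB remain.
Put 35 MB in memory block 7; 29 MB remain.
Put 32 MB in memory block 8; 32 MB remain.
Put 22 MB in memory block 5; 0 MB remain.
Put 22 MB in memory block 6; 4 MB remain.
Put 21 MB in memory block 7; 8 MB remain.
Put 17 MB in memory block 3; 0 MB remain.
Put 11 MB in memory block 2; 2 MB remain.
Put 6 MB in memory block 4; 14 MB remain.
Final memory blocks: [61] [51,11] [47,17] [44,6] [42,22] [38,22] [35,21] [32].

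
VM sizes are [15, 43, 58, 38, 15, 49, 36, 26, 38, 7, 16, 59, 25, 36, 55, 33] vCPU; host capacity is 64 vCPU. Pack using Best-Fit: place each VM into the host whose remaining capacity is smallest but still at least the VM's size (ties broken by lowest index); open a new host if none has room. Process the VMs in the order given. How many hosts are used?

Put 15 vCPU in host 1; 49 vCPU remain.
Put 43 vCPU in host 1; 6 vCPU remain.
Put 58 vCPU in host 2; 6 vCPU remain.
Put 38 vCPU in host 3; 26 vCPU remain.
Put 15 vCPU in host 3; 11 vCPU remain.
Put 49 vCPU in host 4; 15 vCPU remain.
Put 36 vCPU in host 5; 28 vCPU remain.
Put 26 vCPU in host 5; 2 vCPU remain.
Put 38 vCPU in host 6; 26 vCPU remain.
Put 7 vCPU in host 3; 4 vCPU remain.
Put 16 vCPU in host 6; 10 vCPU remain.
Put 59 vCPU in host 7; 5 vCPU remain.
Put 25 vCPU in host 8; 39 vCPU remain.
Put 36 vCPU in host 8; 3 vCPU remain.
Put 55 vCPU in host 9; 9 vCPU remain.
Put 33 vCPU in host 10; 31 vCPU remain.

10 hosts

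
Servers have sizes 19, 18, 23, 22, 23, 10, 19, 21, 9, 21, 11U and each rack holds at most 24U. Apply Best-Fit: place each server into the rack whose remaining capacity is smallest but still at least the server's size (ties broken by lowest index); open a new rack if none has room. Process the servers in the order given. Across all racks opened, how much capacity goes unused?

Put 19U in rack 1; 5U remain.
Put 18U in rack 2; 6U remain.
Put 23U in rack 3; 1U remain.
Put 22U in rack 4; 2U remain.
Put 23U in rack 5; 1U remain.
Put 10U in rack 6; 14U remain.
Put 19U in rack 7; 5U remain.
Put 21U in rack 8; 3U remain.
Put 9U in rack 6; 5U remain.
Put 21U in rack 9; 3U remain.
Put 11U in rack 10; 13U remain.
10 racks × 24U = 240U; used 196U; unused 44U.

44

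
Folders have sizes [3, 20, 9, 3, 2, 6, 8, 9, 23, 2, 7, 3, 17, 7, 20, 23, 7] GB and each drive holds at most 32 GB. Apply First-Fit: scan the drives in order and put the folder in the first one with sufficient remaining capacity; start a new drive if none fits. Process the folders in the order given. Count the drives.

Put 3 GB in drive 1; 29 GB remain.
Put 20 GB in drive 1; 9 GB remain.
Put 9 GB in drive 1; 0 GB remain.
Put 3 GB in drive 2; 29 GB remain.
Put 2 GB in drive 2; 27 GB remain.
Put 6 GB in drive 2; 21 GB remain.
Put 8 GB in drive 2; 13 GB remain.
Put 9 GB in drive 2; 4 GB remain.
Put 23 GB in drive 3; 9 GB remain.
Put 2 GB in drive 2; 2 GB remain.
Put 7 GB in drive 3; 2 GB remain.
Put 3 GB in drive 4; 29 GB remain.
Put 17 GB in drive 4; 12 GB remain.
Put 7 GB in drive 4; 5 GB remain.
Put 20 GB in drive 5; 12 GB remain.
Put 23 GB in drive 6; 9 GB remain.
Put 7 GB in drive 5; 5 GB remain.

6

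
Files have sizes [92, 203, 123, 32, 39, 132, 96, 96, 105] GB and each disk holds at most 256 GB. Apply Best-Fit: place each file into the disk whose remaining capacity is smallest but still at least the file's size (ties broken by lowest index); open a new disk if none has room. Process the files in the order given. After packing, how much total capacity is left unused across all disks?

106

disk 1: place 92 GB, 164 GB left
disk 2: place 203 GB, 53 GB left
disk 1: place 123 GB, 41 GB left
disk 1: place 32 GB, 9 GB left
disk 2: place 39 GB, 14 GB left
disk 3: place 132 GB, 124 GB left
disk 3: place 96 GB, 28 GB left
disk 4: place 96 GB, 160 GB left
disk 4: place 105 GB, 55 GB left
4 disks × 256 GB = 1024 GB; used 918 GB; unused 106 GB.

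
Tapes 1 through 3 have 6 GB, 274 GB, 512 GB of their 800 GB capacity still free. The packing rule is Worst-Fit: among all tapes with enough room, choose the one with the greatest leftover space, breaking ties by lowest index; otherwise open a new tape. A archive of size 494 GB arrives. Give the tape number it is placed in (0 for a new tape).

3

Tapes with room: tape 3 (512 GB).
Most room is tape 3 with 512 GB free.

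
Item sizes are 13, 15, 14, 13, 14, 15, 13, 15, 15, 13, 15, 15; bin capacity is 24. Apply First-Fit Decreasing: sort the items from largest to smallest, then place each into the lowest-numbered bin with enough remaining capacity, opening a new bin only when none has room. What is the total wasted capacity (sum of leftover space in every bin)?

Sorted descending: 15, 15, 15, 15, 15, 15, 14, 14, 13, 13, 13, 13.
Put 15 in bin 1; 9 remain.
Put 15 in bin 2; 9 remain.
Put 15 in bin 3; 9 remain.
Put 15 in bin 4; 9 remain.
Put 15 in bin 5; 9 remain.
Put 15 in bin 6; 9 remain.
Put 14 in bin 7; 10 remain.
Put 14 in bin 8; 10 remain.
Put 13 in bin 9; 11 remain.
Put 13 in bin 10; 11 remain.
Put 13 in bin 11; 11 remain.
Put 13 in bin 12; 11 remain.
12 bins × 24 = 288; used 170; unused 118.

118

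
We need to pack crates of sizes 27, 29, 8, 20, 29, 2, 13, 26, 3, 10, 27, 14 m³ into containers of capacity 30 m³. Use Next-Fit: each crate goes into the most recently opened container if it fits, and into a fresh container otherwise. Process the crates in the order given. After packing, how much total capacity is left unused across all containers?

62

container 1: place 27 m³, 3 m³ left
container 2: place 29 m³, 1 m³ left
container 3: place 8 m³, 22 m³ left
container 3: place 20 m³, 2 m³ left
container 4: place 29 m³, 1 m³ left
container 5: place 2 m³, 28 m³ left
container 5: place 13 m³, 15 m³ left
container 6: place 26 m³, 4 m³ left
container 6: place 3 m³, 1 m³ left
container 7: place 10 m³, 20 m³ left
container 8: place 27 m³, 3 m³ left
container 9: place 14 m³, 16 m³ left
9 containers × 30 m³ = 270 m³; used 208 m³; unused 62 m³.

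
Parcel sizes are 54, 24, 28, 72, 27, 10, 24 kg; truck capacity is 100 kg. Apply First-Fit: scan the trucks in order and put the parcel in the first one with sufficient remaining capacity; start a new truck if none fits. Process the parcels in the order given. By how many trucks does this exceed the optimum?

First-Fit: [54,24,10] [28,72] [27,24] → 3 trucks.
Total size 239 kg; any packing needs at least ⌈239/100⌉ = 3 trucks.
So 3 is already optimal.

0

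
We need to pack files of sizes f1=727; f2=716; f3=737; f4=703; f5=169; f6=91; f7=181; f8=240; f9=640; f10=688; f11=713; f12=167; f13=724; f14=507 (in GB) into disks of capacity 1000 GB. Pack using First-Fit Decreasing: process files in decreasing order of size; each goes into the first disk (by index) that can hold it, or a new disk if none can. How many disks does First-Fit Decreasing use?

9

Sorted descending: 737, 727, 724, 716, 713, 703, 688, 640, 507, 240, 181, 169, 167, 91.
Put 737 GB in disk 1; 263 GB remain.
Put 727 GB in disk 2; 273 GB remain.
Put 724 GB in disk 3; 276 GB remain.
Put 716 GB in disk 4; 284 GB remain.
Put 713 GB in disk 5; 287 GB remain.
Put 703 GB in disk 6; 297 GB remain.
Put 688 GB in disk 7; 312 GB remain.
Put 640 GB in disk 8; 360 GB remain.
Put 507 GB in disk 9; 493 GB remain.
Put 240 GB in disk 1; 23 GB remain.
Put 181 GB in disk 2; 92 GB remain.
Put 169 GB in disk 3; 107 GB remain.
Put 167 GB in disk 4; 117 GB remain.
Put 91 GB in disk 2; 1 GB remain.
Final disks: [737,240] [727,181,91] [724,169] [716,167] [713] [703] [688] [640] [507].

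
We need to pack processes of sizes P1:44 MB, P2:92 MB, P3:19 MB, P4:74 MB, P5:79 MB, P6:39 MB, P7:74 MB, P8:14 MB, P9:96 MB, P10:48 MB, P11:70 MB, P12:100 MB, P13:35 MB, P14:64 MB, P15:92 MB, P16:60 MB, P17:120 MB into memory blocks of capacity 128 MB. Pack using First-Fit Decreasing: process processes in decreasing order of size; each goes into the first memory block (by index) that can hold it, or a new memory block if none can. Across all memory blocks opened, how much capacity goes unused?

Sorted descending: 120, 100, 96, 92, 92, 79, 74, 74, 70, 64, 60, 48, 44, 39, 35, 19, 14.
120 MB → memory block 1 (remaining 8 MB)
100 MB → memory block 2 (remaining 28 MB)
96 MB → memory block 3 (remaining 32 MB)
92 MB → memory block 4 (remaining 36 MB)
92 MB → memory block 5 (remaining 36 MB)
79 MB → memory block 6 (remaining 49 MB)
74 MB → memory block 7 (remaining 54 MB)
74 MB → memory block 8 (remaining 54 MB)
70 MB → memory block 9 (remaining 58 MB)
64 MB → memory block 10 (remaining 64 MB)
60 MB → memory block 10 (remaining 4 MB)
48 MB → memory block 6 (remaining 1 MB)
44 MB → memory block 7 (remaining 10 MB)
39 MB → memory block 8 (remaining 15 MB)
35 MB → memory block 4 (remaining 1 MB)
19 MB → memory block 2 (remaining 9 MB)
14 MB → memory block 3 (remaining 18 MB)
10 memory blocks × 128 MB = 1280 MB; used 1120 MB; unused 160 MB.

160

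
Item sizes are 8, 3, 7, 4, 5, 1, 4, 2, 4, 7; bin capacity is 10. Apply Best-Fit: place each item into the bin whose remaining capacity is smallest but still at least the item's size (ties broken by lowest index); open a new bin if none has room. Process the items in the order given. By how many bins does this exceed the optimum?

Best-Fit: [8,2] [3,7] [4,5,1] [4,4] [7] → 5 bins.
Total size 45; any packing needs at least ⌈45/10⌉ = 5 bins.
So 5 is already optimal.

0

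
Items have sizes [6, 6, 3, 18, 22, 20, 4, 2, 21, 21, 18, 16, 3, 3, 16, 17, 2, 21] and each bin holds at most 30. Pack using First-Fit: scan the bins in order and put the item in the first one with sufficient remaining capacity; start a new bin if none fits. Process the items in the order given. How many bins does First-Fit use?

6 → bin 1 (remaining 24)
6 → bin 1 (remaining 18)
3 → bin 1 (remaining 15)
18 → bin 2 (remaining 12)
22 → bin 3 (remaining 8)
20 → bin 4 (remaining 10)
4 → bin 1 (remaining 11)
2 → bin 1 (remaining 9)
21 → bin 5 (remaining 9)
21 → bin 6 (remaining 9)
18 → bin 7 (remaining 12)
16 → bin 8 (remaining 14)
3 → bin 1 (remaining 6)
3 → bin 1 (remaining 3)
16 → bin 9 (remaining 14)
17 → bin 10 (remaining 13)
2 → bin 1 (remaining 1)
21 → bin 11 (remaining 9)

11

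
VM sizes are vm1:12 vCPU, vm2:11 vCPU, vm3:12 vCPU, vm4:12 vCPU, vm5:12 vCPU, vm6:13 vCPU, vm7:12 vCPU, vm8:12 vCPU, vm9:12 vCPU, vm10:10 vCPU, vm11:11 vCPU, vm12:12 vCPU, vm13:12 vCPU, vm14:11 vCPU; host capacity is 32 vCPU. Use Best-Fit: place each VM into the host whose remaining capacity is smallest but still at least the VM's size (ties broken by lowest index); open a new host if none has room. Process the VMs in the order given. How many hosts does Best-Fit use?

Put vm1 (12 vCPU) in host 1; 20 vCPU remain.
Put vm2 (11 vCPU) in host 1; 9 vCPU remain.
Put vm3 (12 vCPU) in host 2; 20 vCPU remain.
Put vm4 (12 vCPU) in host 2; 8 vCPU remain.
Put vm5 (12 vCPU) in host 3; 20 vCPU remain.
Put vm6 (13 vCPU) in host 3; 7 vCPU remain.
Put vm7 (12 vCPU) in host 4; 20 vCPU remain.
Put vm8 (12 vCPU) in host 4; 8 vCPU remain.
Put vm9 (12 vCPU) in host 5; 20 vCPU remain.
Put vm10 (10 vCPU) in host 5; 10 vCPU remain.
Put vm11 (11 vCPU) in host 6; 21 vCPU remain.
Put vm12 (12 vCPU) in host 6; 9 vCPU remain.
Put vm13 (12 vCPU) in host 7; 20 vCPU remain.
Put vm14 (11 vCPU) in host 7; 9 vCPU remain.

7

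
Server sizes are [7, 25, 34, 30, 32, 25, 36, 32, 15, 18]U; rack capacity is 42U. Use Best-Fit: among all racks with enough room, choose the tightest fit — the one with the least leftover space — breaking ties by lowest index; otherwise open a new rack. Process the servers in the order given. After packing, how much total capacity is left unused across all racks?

Put 7U in rack 1; 35U remain.
Put 25U in rack 1; 10U remain.
Put 34U in rack 2; 8U remain.
Put 30U in rack 3; 12U remain.
Put 32U in rack 4; 10U remain.
Put 25U in rack 5; 17U remain.
Put 36U in rack 6; 6U remain.
Put 32U in rack 7; 10U remain.
Put 15U in rack 5; 2U remain.
Put 18U in rack 8; 24U remain.
8 racks × 42U = 336U; used 254U; unused 82U.

82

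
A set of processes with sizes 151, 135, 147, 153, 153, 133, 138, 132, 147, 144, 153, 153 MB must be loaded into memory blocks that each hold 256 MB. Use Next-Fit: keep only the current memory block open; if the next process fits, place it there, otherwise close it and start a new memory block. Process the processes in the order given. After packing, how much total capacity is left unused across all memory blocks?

1333

151 MB → memory block 1 (remaining 105 MB)
135 MB → memory block 2 (remaining 121 MB)
147 MB → memory block 3 (remaining 109 MB)
153 MB → memory block 4 (remaining 103 MB)
153 MB → memory block 5 (remaining 103 MB)
133 MB → memory block 6 (remaining 123 MB)
138 MB → memory block 7 (remaining 118 MB)
132 MB → memory block 8 (remaining 124 MB)
147 MB → memory block 9 (remaining 109 MB)
144 MB → memory block 10 (remaining 112 MB)
153 MB → memory block 11 (remaining 103 MB)
153 MB → memory block 12 (remaining 103 MB)
12 memory blocks × 256 MB = 3072 MB; used 1739 MB; unused 1333 MB.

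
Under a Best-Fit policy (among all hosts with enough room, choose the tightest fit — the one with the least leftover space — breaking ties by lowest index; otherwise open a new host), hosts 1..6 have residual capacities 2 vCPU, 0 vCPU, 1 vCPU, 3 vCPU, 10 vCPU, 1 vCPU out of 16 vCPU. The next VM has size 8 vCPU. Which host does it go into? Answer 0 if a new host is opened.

5

Hosts with room: host 5 (10 vCPU).
Tightest fit is host 5 with 10 vCPU free.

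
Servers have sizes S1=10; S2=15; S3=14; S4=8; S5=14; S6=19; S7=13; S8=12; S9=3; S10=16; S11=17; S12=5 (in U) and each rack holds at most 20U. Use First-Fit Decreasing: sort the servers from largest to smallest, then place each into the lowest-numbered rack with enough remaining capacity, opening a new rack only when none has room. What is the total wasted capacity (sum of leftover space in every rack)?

Sorted descending: 19, 17, 16, 15, 14, 14, 13, 12, 10, 8, 5, 3.
Put 19U in rack 1; 1U remain.
Put 17U in rack 2; 3U remain.
Put 16U in rack 3; 4U remain.
Put 15U in rack 4; 5U remain.
Put 14U in rack 5; 6U remain.
Put 14U in rack 6; 6U remain.
Put 13U in rack 7; 7U remain.
Put 12U in rack 8; 8U remain.
Put 10U in rack 9; 10U remain.
Put 8U in rack 8; 0U remain.
Put 5U in rack 4; 0U remain.
Put 3U in rack 2; 0U remain.
9 racks × 20U = 180U; used 146U; unused 34U.

34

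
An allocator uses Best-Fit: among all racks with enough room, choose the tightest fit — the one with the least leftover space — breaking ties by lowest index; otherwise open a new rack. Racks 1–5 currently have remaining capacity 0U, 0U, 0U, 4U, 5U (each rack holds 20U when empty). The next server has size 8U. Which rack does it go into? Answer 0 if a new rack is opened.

No rack has ≥ 8U free, so a new rack is opened.

0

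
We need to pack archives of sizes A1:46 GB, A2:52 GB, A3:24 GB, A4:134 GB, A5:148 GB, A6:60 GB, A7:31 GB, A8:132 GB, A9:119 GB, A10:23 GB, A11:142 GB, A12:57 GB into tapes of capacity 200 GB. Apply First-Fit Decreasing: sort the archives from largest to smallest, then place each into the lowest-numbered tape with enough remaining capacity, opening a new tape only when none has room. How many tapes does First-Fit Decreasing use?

Sorted descending: 148, 142, 134, 132, 119, 60, 57, 52, 46, 31, 24, 23.
Put 148 GB in tape 1; 52 GB remain.
Put 142 GB in tape 2; 58 GB remain.
Put 134 GB in tape 3; 66 GB remain.
Put 132 GB in tape 4; 68 GB remain.
Put 119 GB in tape 5; 81 GB remain.
Put 60 GB in tape 3; 6 GB remain.
Put 57 GB in tape 2; 1 GB remain.
Put 52 GB in tape 1; 0 GB remain.
Put 46 GB in tape 4; 22 GB remain.
Put 31 GB in tape 5; 50 GB remain.
Put 24 GB in tape 5; 26 GB remain.
Put 23 GB in tape 5; 3 GB remain.

5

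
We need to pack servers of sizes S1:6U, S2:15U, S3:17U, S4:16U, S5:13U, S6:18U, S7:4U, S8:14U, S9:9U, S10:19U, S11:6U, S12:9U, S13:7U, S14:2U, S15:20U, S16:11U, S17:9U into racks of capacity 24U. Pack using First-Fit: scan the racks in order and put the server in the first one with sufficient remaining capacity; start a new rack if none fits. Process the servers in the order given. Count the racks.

10

S1 (6U) → rack 1 (remaining 18U)
S2 (15U) → rack 1 (remaining 3U)
S3 (17U) → rack 2 (remaining 7U)
S4 (16U) → rack 3 (remaining 8U)
S5 (13U) → rack 4 (remaining 11U)
S6 (18U) → rack 5 (remaining 6U)
S7 (4U) → rack 2 (remaining 3U)
S8 (14U) → rack 6 (remaining 10U)
S9 (9U) → rack 4 (remaining 2U)
S10 (19U) → rack 7 (remaining 5U)
S11 (6U) → rack 3 (remaining 2U)
S12 (9U) → rack 6 (remaining 1U)
S13 (7U) → rack 8 (remaining 17U)
S14 (2U) → rack 1 (remaining 1U)
S15 (20U) → rack 9 (remaining 4U)
S16 (11U) → rack 8 (remaining 6U)
S17 (9U) → rack 10 (remaining 15U)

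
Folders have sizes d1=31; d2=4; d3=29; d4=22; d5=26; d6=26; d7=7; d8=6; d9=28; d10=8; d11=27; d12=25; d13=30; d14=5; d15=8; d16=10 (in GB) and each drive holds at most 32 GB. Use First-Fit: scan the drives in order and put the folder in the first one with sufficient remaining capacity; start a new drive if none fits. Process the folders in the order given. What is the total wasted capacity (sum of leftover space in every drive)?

drive 1: place d1 (31 GB), 1 GB left
drive 2: place d2 (4 GB), 28 GB left
drive 3: place d3 (29 GB), 3 GB left
drive 2: place d4 (22 GB), 6 GB left
drive 4: place d5 (26 GB), 6 GB left
drive 5: place d6 (26 GB), 6 GB left
drive 6: place d7 (7 GB), 25 GB left
drive 2: place d8 (6 GB), 0 GB left
drive 7: place d9 (28 GB), 4 GB left
drive 6: place d10 (8 GB), 17 GB left
drive 8: place d11 (27 GB), 5 GB left
drive 9: place d12 (25 GB), 7 GB left
drive 10: place d13 (30 GB), 2 GB left
drive 4: place d14 (5 GB), 1 GB left
drive 6: place d15 (8 GB), 9 GB left
drive 11: place d16 (10 GB), 22 GB left
11 drives × 32 GB = 352 GB; used 292 GB; unused 60 GB.

60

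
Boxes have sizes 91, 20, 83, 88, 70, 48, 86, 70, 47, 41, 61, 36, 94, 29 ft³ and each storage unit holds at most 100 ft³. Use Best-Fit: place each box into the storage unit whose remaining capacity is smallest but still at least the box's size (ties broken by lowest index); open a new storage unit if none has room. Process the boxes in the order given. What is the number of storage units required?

10 storage units

91 ft³ → storage unit 1 (remaining 9 ft³)
20 ft³ → storage unit 2 (remaining 80 ft³)
83 ft³ → storage unit 3 (remaining 17 ft³)
88 ft³ → storage unit 4 (remaining 12 ft³)
70 ft³ → storage unit 2 (remaining 10 ft³)
48 ft³ → storage unit 5 (remaining 52 ft³)
86 ft³ → storage unit 6 (remaining 14 ft³)
70 ft³ → storage unit 7 (remaining 30 ft³)
47 ft³ → storage unit 5 (remaining 5 ft³)
41 ft³ → storage unit 8 (remaining 59 ft³)
61 ft³ → storage unit 9 (remaining 39 ft³)
36 ft³ → storage unit 9 (remaining 3 ft³)
94 ft³ → storage unit 10 (remaining 6 ft³)
29 ft³ → storage unit 7 (remaining 1 ft³)
Final storage units: [91] [20,70] [83] [88] [48,47] [86] [70,29] [41] [61,36] [94].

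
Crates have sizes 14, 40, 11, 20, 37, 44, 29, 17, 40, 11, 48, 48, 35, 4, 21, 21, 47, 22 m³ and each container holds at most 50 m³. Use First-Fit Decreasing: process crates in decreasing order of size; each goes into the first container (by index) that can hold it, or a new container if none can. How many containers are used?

Sorted descending: 48, 48, 47, 44, 40, 40, 37, 35, 29, 22, 21, 21, 20, 17, 14, 11, 11, 4.
container 1: place 48 m³, 2 m³ left
container 2: place 48 m³, 2 m³ left
container 3: place 47 m³, 3 m³ left
container 4: place 44 m³, 6 m³ left
container 5: place 40 m³, 10 m³ left
container 6: place 40 m³, 10 m³ left
container 7: place 37 m³, 13 m³ left
container 8: place 35 m³, 15 m³ left
container 9: place 29 m³, 21 m³ left
container 10: place 22 m³, 28 m³ left
container 9: place 21 m³, 0 m³ left
container 10: place 21 m³, 7 m³ left
container 11: place 20 m³, 30 m³ left
container 11: place 17 m³, 13 m³ left
container 8: place 14 m³, 1 m³ left
container 7: place 11 m³, 2 m³ left
container 11: place 11 m³, 2 m³ left
container 4: place 4 m³, 2 m³ left
Final containers: [48] [48] [47] [44,4] [40] [40] [37,11] [35,14] [29,21] [22,21] [20,17,11].

11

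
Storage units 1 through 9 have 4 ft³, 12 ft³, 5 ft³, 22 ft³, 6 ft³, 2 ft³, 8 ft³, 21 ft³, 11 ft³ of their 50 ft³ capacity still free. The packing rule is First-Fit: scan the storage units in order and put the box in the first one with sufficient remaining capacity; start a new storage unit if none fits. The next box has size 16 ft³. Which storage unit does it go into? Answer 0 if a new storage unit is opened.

Storage units with room: storage unit 4 (22 ft³), storage unit 8 (21 ft³).
The first with room is storage unit 4.

4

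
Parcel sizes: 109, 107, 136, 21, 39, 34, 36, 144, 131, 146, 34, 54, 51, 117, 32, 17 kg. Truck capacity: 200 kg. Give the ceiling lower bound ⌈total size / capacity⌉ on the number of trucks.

Total size = 109 + 107 + 136 + 21 + 39 + 34 + 36 + 144 + 131 + 146 + 34 + 54 + 51 + 117 + 32 + 17 = 1208 kg.
⌈1208 / 200⌉ = 7.

7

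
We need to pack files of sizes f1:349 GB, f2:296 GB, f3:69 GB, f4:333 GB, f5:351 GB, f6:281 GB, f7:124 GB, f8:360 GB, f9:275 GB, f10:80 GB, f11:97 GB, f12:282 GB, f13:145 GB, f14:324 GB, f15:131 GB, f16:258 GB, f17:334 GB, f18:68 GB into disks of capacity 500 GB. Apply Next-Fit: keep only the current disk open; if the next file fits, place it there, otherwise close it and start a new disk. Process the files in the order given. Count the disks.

11 disks

disk 1: place f1 (349 GB), 151 GB left
disk 2: place f2 (296 GB), 204 GB left
disk 2: place f3 (69 GB), 135 GB left
disk 3: place f4 (333 GB), 167 GB left
disk 4: place f5 (351 GB), 149 GB left
disk 5: place f6 (281 GB), 219 GB left
disk 5: place f7 (124 GB), 95 GB left
disk 6: place f8 (360 GB), 140 GB left
disk 7: place f9 (275 GB), 225 GB left
disk 7: place f10 (80 GB), 145 GB left
disk 7: place f11 (97 GB), 48 GB left
disk 8: place f12 (282 GB), 218 GB left
disk 8: place f13 (145 GB), 73 GB left
disk 9: place f14 (324 GB), 176 GB left
disk 9: place f15 (131 GB), 45 GB left
disk 10: place f16 (258 GB), 242 GB left
disk 11: place f17 (334 GB), 166 GB left
disk 11: place f18 (68 GB), 98 GB left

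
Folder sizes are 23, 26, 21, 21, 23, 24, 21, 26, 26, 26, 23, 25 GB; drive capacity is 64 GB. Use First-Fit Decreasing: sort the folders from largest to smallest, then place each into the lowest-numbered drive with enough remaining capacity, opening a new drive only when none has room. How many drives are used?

6

Sorted descending: 26, 26, 26, 26, 25, 24, 23, 23, 23, 21, 21, 21.
Put 26 GB in drive 1; 38 GB remain.
Put 26 GB in drive 1; 12 GB remain.
Put 26 GB in drive 2; 38 GB remain.
Put 26 GB in drive 2; 12 GB remain.
Put 25 GB in drive 3; 39 GB remain.
Put 24 GB in drive 3; 15 GB remain.
Put 23 GB in drive 4; 41 GB remain.
Put 23 GB in drive 4; 18 GB remain.
Put 23 GB in drive 5; 41 GB remain.
Put 21 GB in drive 5; 20 GB remain.
Put 21 GB in drive 6; 43 GB remain.
Put 21 GB in drive 6; 22 GB remain.
Final drives: [26,26] [26,26] [25,24] [23,23] [23,21] [21,21].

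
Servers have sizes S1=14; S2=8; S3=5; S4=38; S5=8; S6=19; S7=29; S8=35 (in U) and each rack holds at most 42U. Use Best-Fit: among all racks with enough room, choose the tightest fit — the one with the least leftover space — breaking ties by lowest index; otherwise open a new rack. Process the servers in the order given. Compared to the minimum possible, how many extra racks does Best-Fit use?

1

Best-Fit: [14,8,5,8] [38] [19] [29] [35] → 5 racks.
Total size 156U; any packing needs at least ⌈156/42⌉ = 4 racks.
An optimal packing achieves that bound: [38] [35,5] [29,8] [19,14,8] → 4 racks.
Excess: 5 − 4 = 1.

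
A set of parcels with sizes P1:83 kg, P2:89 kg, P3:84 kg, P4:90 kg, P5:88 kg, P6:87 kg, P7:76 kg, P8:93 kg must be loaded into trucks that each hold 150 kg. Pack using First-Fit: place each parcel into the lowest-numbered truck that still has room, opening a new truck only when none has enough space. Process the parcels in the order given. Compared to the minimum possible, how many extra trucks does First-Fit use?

0

First-Fit: [83] [89] [84] [90] [88] [87] [76] [93] → 8 trucks.
8 parcels exceed 75 kg (half the capacity), and no two of those can share a truck, so at least 8 trucks are needed.
So 8 is already optimal.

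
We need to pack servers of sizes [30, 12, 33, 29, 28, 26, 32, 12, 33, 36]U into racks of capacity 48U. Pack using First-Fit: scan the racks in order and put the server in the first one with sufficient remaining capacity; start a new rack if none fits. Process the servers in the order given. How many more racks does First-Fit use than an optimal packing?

First-Fit: [30,12] [33,12] [29] [28] [26] [32] [33] [36] → 8 racks.
8 servers exceed 24U (half the capacity), and no two of those can share a rack, so at least 8 racks are needed.
So 8 is already optimal.

0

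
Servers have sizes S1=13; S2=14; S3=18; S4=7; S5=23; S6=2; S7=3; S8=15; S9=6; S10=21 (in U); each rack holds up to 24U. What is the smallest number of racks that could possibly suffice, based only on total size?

Total size = 13 + 14 + 18 + 7 + 23 + 2 + 3 + 15 + 6 + 21 = 122U.
⌈122 / 24⌉ = 6.

6 racks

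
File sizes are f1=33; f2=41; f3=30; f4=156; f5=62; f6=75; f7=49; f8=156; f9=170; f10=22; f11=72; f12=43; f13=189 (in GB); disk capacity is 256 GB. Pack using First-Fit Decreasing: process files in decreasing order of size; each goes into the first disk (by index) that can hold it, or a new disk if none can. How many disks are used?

5 disks

Sorted descending: 189, 170, 156, 156, 75, 72, 62, 49, 43, 41, 33, 30, 22.
disk 1: place 189 GB, 67 GB left
disk 2: place 170 GB, 86 GB left
disk 3: place 156 GB, 100 GB left
disk 4: place 156 GB, 100 GB left
disk 2: place 75 GB, 11 GB left
disk 3: place 72 GB, 28 GB left
disk 1: place 62 GB, 5 GB left
disk 4: place 49 GB, 51 GB left
disk 4: place 43 GB, 8 GB left
disk 5: place 41 GB, 215 GB left
disk 5: place 33 GB, 182 GB left
disk 5: place 30 GB, 152 GB left
disk 3: place 22 GB, 6 GB left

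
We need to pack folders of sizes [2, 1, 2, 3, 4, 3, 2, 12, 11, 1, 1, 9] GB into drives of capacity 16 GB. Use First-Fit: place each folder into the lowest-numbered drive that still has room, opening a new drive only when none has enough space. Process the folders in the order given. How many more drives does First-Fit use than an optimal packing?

First-Fit: [2,1,2,3,4,3,1] [2,12,1] [11] [9] → 4 drives.
Total size 51 GB; any packing needs at least ⌈51/16⌉ = 4 drives.
So 4 is already optimal.

0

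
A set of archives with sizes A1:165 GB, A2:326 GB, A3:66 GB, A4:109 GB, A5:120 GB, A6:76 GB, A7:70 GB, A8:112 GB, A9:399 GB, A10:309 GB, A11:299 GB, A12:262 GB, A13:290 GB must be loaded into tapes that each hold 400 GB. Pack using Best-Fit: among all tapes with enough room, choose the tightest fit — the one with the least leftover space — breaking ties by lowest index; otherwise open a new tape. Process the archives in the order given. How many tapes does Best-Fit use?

A1 (165 GB) → tape 1 (remaining 235 GB)
A2 (326 GB) → tape 2 (remaining 74 GB)
A3 (66 GB) → tape 2 (remaining 8 GB)
A4 (109 GB) → tape 1 (remaining 126 GB)
A5 (120 GB) → tape 1 (remaining 6 GB)
A6 (76 GB) → tape 3 (remaining 324 GB)
A7 (70 GB) → tape 3 (remaining 254 GB)
A8 (112 GB) → tape 3 (remaining 142 GB)
A9 (399 GB) → tape 4 (remaining 1 GB)
A10 (309 GB) → tape 5 (remaining 91 GB)
A11 (299 GB) → tape 6 (remaining 101 GB)
A12 (262 GB) → tape 7 (remaining 138 GB)
A13 (290 GB) → tape 8 (remaining 110 GB)
Final tapes: [165,109,120] [326,66] [76,70,112] [399] [309] [299] [262] [290].

8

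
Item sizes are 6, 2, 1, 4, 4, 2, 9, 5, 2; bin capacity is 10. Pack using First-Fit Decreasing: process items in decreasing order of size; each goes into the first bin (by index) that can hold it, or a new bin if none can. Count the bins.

Sorted descending: 9, 6, 5, 4, 4, 2, 2, 2, 1.
bin 1: place 9, 1 left
bin 2: place 6, 4 left
bin 3: place 5, 5 left
bin 2: place 4, 0 left
bin 3: place 4, 1 left
bin 4: place 2, 8 left
bin 4: place 2, 6 left
bin 4: place 2, 4 left
bin 1: place 1, 0 left
Final bins: [9,1] [6,4] [5,4] [2,2,2].

4 bins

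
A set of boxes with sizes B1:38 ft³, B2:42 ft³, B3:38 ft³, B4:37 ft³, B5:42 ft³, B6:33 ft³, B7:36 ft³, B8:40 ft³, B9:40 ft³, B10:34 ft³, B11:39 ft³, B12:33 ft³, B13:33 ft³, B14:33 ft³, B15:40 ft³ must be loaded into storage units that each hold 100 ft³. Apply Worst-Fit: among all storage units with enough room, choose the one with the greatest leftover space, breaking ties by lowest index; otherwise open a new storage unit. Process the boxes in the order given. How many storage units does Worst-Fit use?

storage unit 1: place B1 (38 ft³), 62 ft³ left
storage unit 1: place B2 (42 ft³), 20 ft³ left
storage unit 2: place B3 (38 ft³), 62 ft³ left
storage unit 2: place B4 (37 ft³), 25 ft³ left
storage unit 3: place B5 (42 ft³), 58 ft³ left
storage unit 3: place B6 (33 ft³), 25 ft³ left
storage unit 4: place B7 (36 ft³), 64 ft³ left
storage unit 4: place B8 (40 ft³), 24 ft³ left
storage unit 5: place B9 (40 ft³), 60 ft³ left
storage unit 5: place B10 (34 ft³), 26 ft³ left
storage unit 6: place B11 (39 ft³), 61 ft³ left
storage unit 6: place B12 (33 ft³), 28 ft³ left
storage unit 7: place B13 (33 ft³), 67 ft³ left
storage unit 7: place B14 (33 ft³), 34 ft³ left
storage unit 8: place B15 (40 ft³), 60 ft³ left
Final storage units: [38,42] [38,37] [42,33] [36,40] [40,34] [39,33] [33,33] [40].

8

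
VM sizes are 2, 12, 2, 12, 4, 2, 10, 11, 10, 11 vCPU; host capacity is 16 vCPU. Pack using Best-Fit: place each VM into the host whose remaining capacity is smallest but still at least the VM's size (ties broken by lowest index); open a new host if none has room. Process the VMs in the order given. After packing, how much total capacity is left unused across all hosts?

2 vCPU → host 1 (remaining 14 vCPU)
12 vCPU → host 1 (remaining 2 vCPU)
2 vCPU → host 1 (remaining 0 vCPU)
12 vCPU → host 2 (remaining 4 vCPU)
4 vCPU → host 2 (remaining 0 vCPU)
2 vCPU → host 3 (remaining 14 vCPU)
10 vCPU → host 3 (remaining 4 vCPU)
11 vCPU → host 4 (remaining 5 vCPU)
10 vCPU → host 5 (remaining 6 vCPU)
11 vCPU → host 6 (remaining 5 vCPU)
6 hosts × 16 vCPU = 96 vCPU; used 76 vCPU; unused 20 vCPU.

20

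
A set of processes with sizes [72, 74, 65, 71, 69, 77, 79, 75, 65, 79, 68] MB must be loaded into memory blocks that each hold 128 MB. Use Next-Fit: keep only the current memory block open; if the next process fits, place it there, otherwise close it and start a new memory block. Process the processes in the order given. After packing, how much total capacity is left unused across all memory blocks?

614

Put 72 MB in memory block 1; 56 MB remain.
Put 74 MB in memory block 2; 54 MB remain.
Put 65 MB in memory block 3; 63 MB remain.
Put 71 MB in memory block 4; 57 MB remain.
Put 69 MB in memory block 5; 59 MB remain.
Put 77 MB in memory block 6; 51 MB remain.
Put 79 MB in memory block 7; 49 MB remain.
Put 75 MB in memory block 8; 53 MB remain.
Put 65 MB in memory block 9; 63 MB remain.
Put 79 MB in memory block 10; 49 MB remain.
Put 68 MB in memory block 11; 60 MB remain.
11 memory blocks × 128 MB = 1408 MB; used 794 MB; unused 614 MB.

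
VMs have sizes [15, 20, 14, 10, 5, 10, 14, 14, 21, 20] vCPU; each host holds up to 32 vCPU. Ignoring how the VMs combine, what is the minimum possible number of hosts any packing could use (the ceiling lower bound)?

5 hosts

Total size = 15 + 20 + 14 + 10 + 5 + 10 + 14 + 14 + 21 + 20 = 143 vCPU.
⌈143 / 32⌉ = 5.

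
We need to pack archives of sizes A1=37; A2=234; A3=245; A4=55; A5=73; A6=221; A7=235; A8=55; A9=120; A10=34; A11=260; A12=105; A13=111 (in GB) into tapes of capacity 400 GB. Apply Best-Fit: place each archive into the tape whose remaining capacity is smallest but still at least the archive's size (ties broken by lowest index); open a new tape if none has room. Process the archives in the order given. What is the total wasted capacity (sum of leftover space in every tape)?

tape 1: place A1 (37 GB), 363 GB left
tape 1: place A2 (234 GB), 129 GB left
tape 2: place A3 (245 GB), 155 GB left
tape 1: place A4 (55 GB), 74 GB left
tape 1: place A5 (73 GB), 1 GB left
tape 3: place A6 (221 GB), 179 GB left
tape 4: place A7 (235 GB), 165 GB left
tape 2: place A8 (55 GB), 100 GB left
tape 4: place A9 (120 GB), 45 GB left
tape 4: place A10 (34 GB), 11 GB left
tape 5: place A11 (260 GB), 140 GB left
tape 5: place A12 (105 GB), 35 GB left
tape 3: place A13 (111 GB), 68 GB left
5 tapes × 400 GB = 2000 GB; used 1785 GB; unused 215 GB.

215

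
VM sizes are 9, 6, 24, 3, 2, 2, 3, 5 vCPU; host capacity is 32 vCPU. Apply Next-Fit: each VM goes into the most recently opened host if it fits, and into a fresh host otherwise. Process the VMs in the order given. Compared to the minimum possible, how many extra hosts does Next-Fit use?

1

Next-Fit: [9,6] [24,3,2,2] [3,5] → 3 hosts.
Total size 54 vCPU; any packing needs at least ⌈54/32⌉ = 2 hosts.
An optimal packing achieves that bound: [24,6,2] [9,5,3,3,2] → 2 hosts.
Excess: 3 − 2 = 1.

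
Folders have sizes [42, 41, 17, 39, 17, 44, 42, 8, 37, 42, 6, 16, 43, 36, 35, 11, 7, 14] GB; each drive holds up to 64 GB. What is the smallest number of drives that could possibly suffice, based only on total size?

Total size = 42 + 41 + 17 + 39 + 17 + 44 + 42 + 8 + 37 + 42 + 6 + 16 + 43 + 36 + 35 + 11 + 7 + 14 = 497 GB.
⌈497 / 64⌉ = 8.

8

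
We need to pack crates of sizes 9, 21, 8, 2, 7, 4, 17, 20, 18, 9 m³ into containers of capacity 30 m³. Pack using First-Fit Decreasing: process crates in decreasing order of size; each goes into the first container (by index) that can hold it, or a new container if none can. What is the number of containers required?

Sorted descending: 21, 20, 18, 17, 9, 9, 8, 7, 4, 2.
container 1: place 21 m³, 9 m³ left
container 2: place 20 m³, 10 m³ left
container 3: place 18 m³, 12 m³ left
container 4: place 17 m³, 13 m³ left
container 1: place 9 m³, 0 m³ left
container 2: place 9 m³, 1 m³ left
container 3: place 8 m³, 4 m³ left
container 4: place 7 m³, 6 m³ left
container 3: place 4 m³, 0 m³ left
container 4: place 2 m³, 4 m³ left
Final containers: [21,9] [20,9] [18,8,4] [17,7,2].

4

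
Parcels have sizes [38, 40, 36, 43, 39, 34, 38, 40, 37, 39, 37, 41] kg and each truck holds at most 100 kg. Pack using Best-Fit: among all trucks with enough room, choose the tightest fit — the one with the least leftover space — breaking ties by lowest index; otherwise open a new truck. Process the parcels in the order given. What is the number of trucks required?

truck 1: place 38 kg, 62 kg left
truck 1: place 40 kg, 22 kg left
truck 2: place 36 kg, 64 kg left
truck 2: place 43 kg, 21 kg left
truck 3: place 39 kg, 61 kg left
truck 3: place 34 kg, 27 kg left
truck 4: place 38 kg, 62 kg left
truck 4: place 40 kg, 22 kg left
truck 5: place 37 kg, 63 kg left
truck 5: place 39 kg, 24 kg left
truck 6: place 37 kg, 63 kg left
truck 6: place 41 kg, 22 kg left
Final trucks: [38,40] [36,43] [39,34] [38,40] [37,39] [37,41].

6 trucks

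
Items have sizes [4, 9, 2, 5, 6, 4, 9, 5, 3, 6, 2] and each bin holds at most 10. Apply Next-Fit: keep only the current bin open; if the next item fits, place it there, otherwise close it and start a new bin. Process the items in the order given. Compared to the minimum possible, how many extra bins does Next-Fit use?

1

Next-Fit: [4] [9] [2,5] [6,4] [9] [5,3] [6,2] → 7 bins.
Total size 55; any packing needs at least ⌈55/10⌉ = 6 bins.
An optimal packing achieves that bound: [9] [9] [6,4] [6,4] [5,5] [3,2,2] → 6 bins.
Excess: 7 − 6 = 1.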